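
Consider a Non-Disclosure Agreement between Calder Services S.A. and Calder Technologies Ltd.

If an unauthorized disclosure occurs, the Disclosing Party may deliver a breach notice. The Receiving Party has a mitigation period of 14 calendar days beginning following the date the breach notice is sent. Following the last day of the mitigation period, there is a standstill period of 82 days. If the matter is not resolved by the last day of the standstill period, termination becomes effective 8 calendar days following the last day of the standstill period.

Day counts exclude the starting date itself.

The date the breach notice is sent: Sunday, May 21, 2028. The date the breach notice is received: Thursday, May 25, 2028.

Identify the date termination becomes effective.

Sep 2, 2028

Adding 14 calendar days to May 21, 2028 gives Jun 4, 2028, which is the last day of the mitigation period.
The last day of the standstill period: Jun 4, 2028 + 82 days = Aug 25, 2028.
The date termination becomes effective: Aug 25, 2028 + 8 days = Sep 2, 2028.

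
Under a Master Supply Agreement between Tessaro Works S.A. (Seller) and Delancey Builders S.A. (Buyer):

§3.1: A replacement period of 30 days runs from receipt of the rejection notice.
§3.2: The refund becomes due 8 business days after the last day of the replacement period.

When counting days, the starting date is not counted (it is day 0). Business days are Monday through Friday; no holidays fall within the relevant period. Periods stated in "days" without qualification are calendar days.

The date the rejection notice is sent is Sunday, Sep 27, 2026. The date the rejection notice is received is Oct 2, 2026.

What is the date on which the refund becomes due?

Adding 30 calendar days to Oct 2, 2026 gives Nov 1, 2026, which is the last day of the replacement period.
From Sunday, Nov 1, 2026, 8 business days (Nov 2, Nov 3, Nov 4, Nov 5, Nov 6, Nov 9, Nov 10, Nov 11, skipping weekends) brings us to Wednesday, Nov 11, 2026, which is the date on which the refund becomes due.

Nov 11, 2026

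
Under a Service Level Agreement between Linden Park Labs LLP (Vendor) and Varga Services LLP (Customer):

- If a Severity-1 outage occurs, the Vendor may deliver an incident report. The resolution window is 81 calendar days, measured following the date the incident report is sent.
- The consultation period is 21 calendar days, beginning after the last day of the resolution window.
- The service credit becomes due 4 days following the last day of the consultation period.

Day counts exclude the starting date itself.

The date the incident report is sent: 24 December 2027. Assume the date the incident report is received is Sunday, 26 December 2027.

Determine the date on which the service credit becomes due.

8 April 2028

The last day of the resolution window: 81 calendar days after 24 December 2027 is 14 March 2028.
The last day of the consultation period: 21 calendar days after 14 March 2028 is 4 April 2028.
The date on which the service credit becomes due: 4 calendar days after 4 April 2028 is 8 April 2028.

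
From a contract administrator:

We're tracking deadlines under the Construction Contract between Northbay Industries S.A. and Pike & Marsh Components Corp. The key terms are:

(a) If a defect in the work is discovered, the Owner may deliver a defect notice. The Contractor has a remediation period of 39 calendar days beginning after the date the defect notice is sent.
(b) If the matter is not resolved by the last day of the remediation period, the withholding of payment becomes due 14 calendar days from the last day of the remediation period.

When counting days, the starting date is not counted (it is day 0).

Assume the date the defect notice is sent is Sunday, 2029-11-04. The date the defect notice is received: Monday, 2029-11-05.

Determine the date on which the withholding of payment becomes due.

The last day of the remediation period: 2029-11-04 + 39 days = 2029-12-13.
Adding 14 calendar days to 2029-12-13 gives 2029-12-27, which is the date on which the withholding of payment becomes due.

2029-12-27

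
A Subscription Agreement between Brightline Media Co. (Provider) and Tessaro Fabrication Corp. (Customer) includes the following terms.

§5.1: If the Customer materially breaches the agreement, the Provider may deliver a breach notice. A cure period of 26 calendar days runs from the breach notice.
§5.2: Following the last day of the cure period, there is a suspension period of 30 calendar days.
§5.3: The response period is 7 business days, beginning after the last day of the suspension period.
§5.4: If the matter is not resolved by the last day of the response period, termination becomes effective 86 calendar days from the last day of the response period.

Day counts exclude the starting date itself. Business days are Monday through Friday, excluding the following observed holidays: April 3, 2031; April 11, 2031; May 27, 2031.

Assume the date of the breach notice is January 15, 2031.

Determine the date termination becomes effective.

Adding 26 calendar days to January 15, 2031 gives February 10, 2031, which is the last day of the cure period.
The last day of the suspension period: 30 calendar days after February 10, 2031 is March 12, 2031.
The last day of the response period: 7 business days after Wednesday, March 12, 2031, skipping weekends — Mar 13, Mar 14, Mar 17, Mar 18, Mar 19, Mar 20, Mar 21 — lands on Friday, March 21, 2031.
The date termination becomes effective: 86 calendar days after March 21, 2031 is June 15, 2031.

June 15, 2031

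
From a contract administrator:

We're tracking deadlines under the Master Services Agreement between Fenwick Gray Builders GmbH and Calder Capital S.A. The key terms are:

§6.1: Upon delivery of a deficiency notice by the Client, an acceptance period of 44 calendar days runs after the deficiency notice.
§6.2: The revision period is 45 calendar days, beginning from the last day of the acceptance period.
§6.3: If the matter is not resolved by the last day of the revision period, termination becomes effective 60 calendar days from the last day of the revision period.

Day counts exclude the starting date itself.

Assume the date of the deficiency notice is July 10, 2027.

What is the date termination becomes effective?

December 6, 2027

Adding 44 calendar days to July 10, 2027 gives August 23, 2027, which is the last day of the acceptance period.
Adding 45 calendar days to August 23, 2027 gives October 7, 2027, which is the last day of the revision period.
Adding 60 calendar days to October 7, 2027 gives December 6, 2027, which is the date termination becomes effective.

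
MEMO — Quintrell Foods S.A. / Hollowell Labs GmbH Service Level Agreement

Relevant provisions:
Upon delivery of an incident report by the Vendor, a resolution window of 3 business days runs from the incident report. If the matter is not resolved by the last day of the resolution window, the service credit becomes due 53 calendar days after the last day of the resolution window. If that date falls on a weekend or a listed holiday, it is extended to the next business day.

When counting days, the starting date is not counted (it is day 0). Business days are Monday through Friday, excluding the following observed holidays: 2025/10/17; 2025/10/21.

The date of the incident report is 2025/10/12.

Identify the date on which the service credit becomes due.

The last day of the resolution window: counting 3 business days from Sunday, 2025/10/12 (Oct 13, Oct 14, Oct 15, skipping weekends) reaches Wednesday, 2025/10/15.
The date on which the service credit becomes due: 2025/10/15 + 53 days = 2025/12/07. That falls on a Sunday, so it rolls to the next business day, Monday, 2025/12/08.

2025/12/08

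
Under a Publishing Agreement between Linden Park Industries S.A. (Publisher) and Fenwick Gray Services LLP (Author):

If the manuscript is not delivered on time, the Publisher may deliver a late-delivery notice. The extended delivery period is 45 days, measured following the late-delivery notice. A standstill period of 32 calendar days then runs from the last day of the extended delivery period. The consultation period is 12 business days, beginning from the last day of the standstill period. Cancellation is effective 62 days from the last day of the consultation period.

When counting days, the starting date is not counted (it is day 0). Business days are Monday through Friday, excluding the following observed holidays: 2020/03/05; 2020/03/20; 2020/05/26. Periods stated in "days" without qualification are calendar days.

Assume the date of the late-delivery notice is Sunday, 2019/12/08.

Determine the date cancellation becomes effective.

Adding 45 calendar days to 2019/12/08 gives 2020/01/22, which is the last day of the extended delivery period.
The last day of the standstill period: 2020/01/22 + 32 days = 2020/02/23.
The last day of the consultation period: counting 12 business days from Sunday, 2020/02/23 (Feb 24, Feb 25, Feb 26, Feb 27, …, Mar 9, Mar 10, Mar 11, skipping weekends and the listed holiday on Mar 5) reaches Wednesday, 2020/03/11.
Adding 62 calendar days to 2020/03/11 gives 2020/05/12, which is the date cancellation becomes effective.

2020/05/12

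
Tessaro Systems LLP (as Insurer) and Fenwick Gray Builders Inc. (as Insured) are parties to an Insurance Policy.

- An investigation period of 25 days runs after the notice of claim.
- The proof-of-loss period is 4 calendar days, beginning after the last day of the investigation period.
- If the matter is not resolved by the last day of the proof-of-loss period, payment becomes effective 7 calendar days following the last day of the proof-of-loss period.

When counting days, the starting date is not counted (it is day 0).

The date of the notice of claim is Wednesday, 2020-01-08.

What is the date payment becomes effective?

2020-02-13

The last day of the investigation period: 2020-01-08 + 25 days = 2020-02-02.
Adding 4 calendar days to 2020-02-02 gives 2020-02-06, which is the last day of the proof-of-loss period.
The date payment becomes effective: 2020-02-06 + 7 days = 2020-02-13.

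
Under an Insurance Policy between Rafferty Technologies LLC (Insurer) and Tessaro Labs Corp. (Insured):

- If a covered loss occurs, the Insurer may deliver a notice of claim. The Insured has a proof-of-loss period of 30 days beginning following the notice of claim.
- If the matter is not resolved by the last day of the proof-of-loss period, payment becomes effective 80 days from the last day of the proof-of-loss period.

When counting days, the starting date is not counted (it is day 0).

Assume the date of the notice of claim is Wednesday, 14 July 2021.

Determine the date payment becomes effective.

Adding 30 calendar days to 14 July 2021 gives 13 August 2021, which is the last day of the proof-of-loss period.
Adding 80 calendar days to 13 August 2021 gives 1 November 2021, which is the date payment becomes effective.

1 November 2021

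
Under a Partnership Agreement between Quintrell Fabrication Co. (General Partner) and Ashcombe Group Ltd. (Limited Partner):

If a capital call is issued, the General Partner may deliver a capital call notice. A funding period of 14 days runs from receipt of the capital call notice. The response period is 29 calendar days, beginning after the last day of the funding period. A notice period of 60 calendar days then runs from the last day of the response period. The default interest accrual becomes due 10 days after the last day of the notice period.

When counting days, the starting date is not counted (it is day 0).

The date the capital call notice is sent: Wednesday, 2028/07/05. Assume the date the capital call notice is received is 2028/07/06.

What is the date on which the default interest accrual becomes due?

2028/10/27

The last day of the funding period: 2028/07/06 + 14 days = 2028/07/20.
The last day of the response period: 2028/07/20 + 29 days = 2028/08/18.
The last day of the notice period: 60 calendar days after 2028/08/18 is 2028/10/17.
Adding 10 calendar days to 2028/10/17 gives 2028/10/27, which is the date on which the default interest accrual becomes due.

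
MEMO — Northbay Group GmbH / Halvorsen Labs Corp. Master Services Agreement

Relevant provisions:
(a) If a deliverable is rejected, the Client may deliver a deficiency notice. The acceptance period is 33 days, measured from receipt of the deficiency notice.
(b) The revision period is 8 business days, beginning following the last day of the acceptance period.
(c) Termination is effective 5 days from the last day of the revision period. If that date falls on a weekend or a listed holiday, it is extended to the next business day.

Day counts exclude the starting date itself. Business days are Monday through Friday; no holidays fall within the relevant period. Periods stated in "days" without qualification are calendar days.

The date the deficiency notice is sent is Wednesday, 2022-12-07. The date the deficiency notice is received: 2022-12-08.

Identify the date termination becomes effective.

2023-01-25

Adding 33 calendar days to 2022-12-08 gives 2023-01-10, which is the last day of the acceptance period.
The last day of the revision period: 8 business days after Tuesday, 2023-01-10, skipping weekends — Jan 11, Jan 12, Jan 13, Jan 16, Jan 17, Jan 18, Jan 19, Jan 20 — lands on Friday, 2023-01-20.
The date termination becomes effective: 2023-01-20 + 5 days = 2023-01-25. 2023-01-25 is a Wednesday, so no roll-forward applies.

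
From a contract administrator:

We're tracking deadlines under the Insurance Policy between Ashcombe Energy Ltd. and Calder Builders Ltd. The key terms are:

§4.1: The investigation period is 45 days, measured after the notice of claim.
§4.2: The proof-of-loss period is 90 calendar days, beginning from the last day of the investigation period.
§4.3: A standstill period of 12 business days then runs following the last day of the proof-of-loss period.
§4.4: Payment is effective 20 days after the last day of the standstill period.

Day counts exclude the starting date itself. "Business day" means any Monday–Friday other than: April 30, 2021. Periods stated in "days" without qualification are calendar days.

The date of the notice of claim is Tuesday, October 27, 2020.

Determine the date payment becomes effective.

Adding 45 calendar days to October 27, 2020 gives December 11, 2020, which is the last day of the investigation period.
Adding 90 calendar days to December 11, 2020 gives March 11, 2021, which is the last day of the proof-of-loss period.
The last day of the standstill period: 12 business days after Thursday, March 11, 2021, skipping weekends — Mar 12, Mar 15, Mar 16, Mar 17, …, Mar 25, Mar 26, Mar 29 — lands on Monday, March 29, 2021.
The date payment becomes effective: March 29, 2021 + 20 days = April 18, 2021.

April 18, 2021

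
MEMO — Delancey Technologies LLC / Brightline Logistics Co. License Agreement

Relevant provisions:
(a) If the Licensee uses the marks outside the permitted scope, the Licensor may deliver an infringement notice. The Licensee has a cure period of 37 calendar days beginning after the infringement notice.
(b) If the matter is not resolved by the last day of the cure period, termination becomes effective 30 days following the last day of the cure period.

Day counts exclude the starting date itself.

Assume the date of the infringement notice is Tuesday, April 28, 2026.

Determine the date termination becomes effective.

The last day of the cure period: 37 calendar days after April 28, 2026 is June 4, 2026.
Adding 30 calendar days to June 4, 2026 gives July 4, 2026, which is the date termination becomes effective.

July 4, 2026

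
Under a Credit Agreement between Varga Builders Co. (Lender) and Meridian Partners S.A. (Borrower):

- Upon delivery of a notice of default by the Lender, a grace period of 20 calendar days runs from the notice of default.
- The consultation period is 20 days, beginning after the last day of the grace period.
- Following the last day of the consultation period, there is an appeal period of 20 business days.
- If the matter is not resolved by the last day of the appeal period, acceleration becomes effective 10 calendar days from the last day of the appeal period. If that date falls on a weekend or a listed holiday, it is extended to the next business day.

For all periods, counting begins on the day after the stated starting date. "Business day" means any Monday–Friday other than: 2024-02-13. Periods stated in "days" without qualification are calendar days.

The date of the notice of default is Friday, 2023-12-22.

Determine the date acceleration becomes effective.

2024-03-11

The last day of the grace period: 2023-12-22 + 20 days = 2024-01-11.
Adding 20 calendar days to 2024-01-11 gives 2024-01-31, which is the last day of the consultation period.
The last day of the appeal period: counting 20 business days from Wednesday, 2024-01-31 (Feb 1, Feb 2, Feb 5, Feb 6, …, Feb 27, Feb 28, Feb 29, skipping weekends and the listed holiday on Feb 13) reaches Thursday, 2024-02-29.
The date acceleration becomes effective: 10 calendar days after 2024-02-29 is 2024-03-10. That falls on a Sunday, so it rolls to the next business day, Monday, 2024-03-11.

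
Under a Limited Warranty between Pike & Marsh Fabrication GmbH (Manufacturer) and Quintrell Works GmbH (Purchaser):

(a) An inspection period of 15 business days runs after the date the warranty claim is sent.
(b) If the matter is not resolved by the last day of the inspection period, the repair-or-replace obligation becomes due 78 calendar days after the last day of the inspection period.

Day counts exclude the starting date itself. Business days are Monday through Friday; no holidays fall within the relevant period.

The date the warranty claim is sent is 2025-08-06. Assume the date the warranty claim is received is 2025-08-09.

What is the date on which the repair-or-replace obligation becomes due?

From Wednesday, 2025-08-06, 15 business days (Aug 7, Aug 8, Aug 11, Aug 12, …, Aug 25, Aug 26, Aug 27, skipping weekends) brings us to Wednesday, 2025-08-27, which is the last day of the inspection period.
The date on which the repair-or-replace obligation becomes due: 78 calendar days after 2025-08-27 is 2025-11-13.

2025-11-13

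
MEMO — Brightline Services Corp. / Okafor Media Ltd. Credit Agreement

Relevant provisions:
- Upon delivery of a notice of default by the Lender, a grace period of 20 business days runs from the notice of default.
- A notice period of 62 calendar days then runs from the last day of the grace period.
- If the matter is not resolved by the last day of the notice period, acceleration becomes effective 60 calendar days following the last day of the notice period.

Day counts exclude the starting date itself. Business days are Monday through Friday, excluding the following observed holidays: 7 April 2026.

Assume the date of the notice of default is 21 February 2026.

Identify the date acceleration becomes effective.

20 July 2026

The last day of the grace period: 20 business days after Saturday, 21 February 2026, skipping weekends — Feb 23, Feb 24, Feb 25, Feb 26, …, Mar 18, Mar 19, Mar 20 — lands on Friday, 20 March 2026.
Adding 62 calendar days to 20 March 2026 gives 21 May 2026, which is the last day of the notice period.
The date acceleration becomes effective: 21 May 2026 + 60 days = 20 July 2026.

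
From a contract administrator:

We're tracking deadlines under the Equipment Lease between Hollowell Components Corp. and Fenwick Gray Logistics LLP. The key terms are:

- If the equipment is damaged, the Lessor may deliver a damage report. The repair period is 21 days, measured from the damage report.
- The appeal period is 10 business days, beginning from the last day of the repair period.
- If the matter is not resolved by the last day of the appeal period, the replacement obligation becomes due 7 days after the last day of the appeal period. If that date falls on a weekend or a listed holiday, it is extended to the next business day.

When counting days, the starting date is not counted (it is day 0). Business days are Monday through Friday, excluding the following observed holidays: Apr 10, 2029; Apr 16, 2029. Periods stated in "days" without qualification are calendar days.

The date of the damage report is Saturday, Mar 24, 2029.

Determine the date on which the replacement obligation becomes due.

May 7, 2029

The last day of the repair period: 21 calendar days after Mar 24, 2029 is Apr 14, 2029.
The last day of the appeal period: 10 business days after Saturday, Apr 14, 2029, skipping weekends and the listed holiday on Apr 16 — Apr 17, Apr 18, Apr 19, Apr 20, Apr 23, Apr 24, Apr 25, Apr 26, Apr 27, Apr 30 — lands on Monday, Apr 30, 2029.
The date on which the replacement obligation becomes due: 7 calendar days after Apr 30, 2029 is May 7, 2029. May 7, 2029 is a Monday and is not a listed holiday, so no roll-forward applies.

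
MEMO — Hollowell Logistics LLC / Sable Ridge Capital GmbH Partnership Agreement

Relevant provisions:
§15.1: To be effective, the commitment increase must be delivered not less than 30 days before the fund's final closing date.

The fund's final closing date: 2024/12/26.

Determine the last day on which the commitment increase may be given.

Counting back 30 calendar days from 2024/12/26 gives 2024/11/26.

2024/11/26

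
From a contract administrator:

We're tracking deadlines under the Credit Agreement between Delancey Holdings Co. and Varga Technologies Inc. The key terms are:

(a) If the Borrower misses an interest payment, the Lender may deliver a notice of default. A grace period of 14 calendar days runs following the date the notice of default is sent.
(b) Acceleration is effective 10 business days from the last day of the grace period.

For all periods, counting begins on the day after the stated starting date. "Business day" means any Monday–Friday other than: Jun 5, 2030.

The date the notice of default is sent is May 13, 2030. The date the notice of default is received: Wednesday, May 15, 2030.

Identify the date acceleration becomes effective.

Jun 11, 2030

The last day of the grace period: May 13, 2030 + 14 days = May 27, 2030.
The date acceleration becomes effective: counting 10 business days from Monday, May 27, 2030 (May 28, May 29, May 30, May 31, Jun 3, Jun 4, Jun 6, Jun 7, Jun 10, Jun 11, skipping weekends and the listed holiday on Jun 5) reaches Tuesday, Jun 11, 2030.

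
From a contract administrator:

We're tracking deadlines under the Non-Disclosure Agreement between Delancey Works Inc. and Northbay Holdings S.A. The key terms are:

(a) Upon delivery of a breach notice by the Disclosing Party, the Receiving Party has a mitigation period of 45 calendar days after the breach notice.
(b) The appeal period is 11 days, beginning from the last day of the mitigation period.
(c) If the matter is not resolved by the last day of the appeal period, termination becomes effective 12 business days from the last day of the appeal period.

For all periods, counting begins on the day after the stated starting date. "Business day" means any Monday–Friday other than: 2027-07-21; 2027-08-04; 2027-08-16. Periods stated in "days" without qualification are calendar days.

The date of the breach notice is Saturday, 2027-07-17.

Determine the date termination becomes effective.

Adding 45 calendar days to 2027-07-17 gives 2027-08-31, which is the last day of the mitigation period.
Adding 11 calendar days to 2027-08-31 gives 2027-09-11, which is the last day of the appeal period.
The date termination becomes effective: counting 12 business days from Saturday, 2027-09-11 (Sep 13, Sep 14, Sep 15, Sep 16, …, Sep 24, Sep 27, Sep 28, skipping weekends) reaches Tuesday, 2027-09-28.

2027-09-28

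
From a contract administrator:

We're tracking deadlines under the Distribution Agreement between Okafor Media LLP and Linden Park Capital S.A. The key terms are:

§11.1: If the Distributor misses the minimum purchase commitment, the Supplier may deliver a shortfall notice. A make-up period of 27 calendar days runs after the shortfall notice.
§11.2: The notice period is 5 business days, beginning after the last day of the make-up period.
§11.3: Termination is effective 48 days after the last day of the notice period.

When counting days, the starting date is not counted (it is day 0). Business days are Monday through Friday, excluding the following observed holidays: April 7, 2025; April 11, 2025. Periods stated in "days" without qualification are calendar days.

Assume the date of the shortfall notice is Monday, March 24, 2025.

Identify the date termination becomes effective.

The last day of the make-up period: 27 calendar days after March 24, 2025 is April 20, 2025.
From Sunday, April 20, 2025, 5 business days (Apr 21, Apr 22, Apr 23, Apr 24, Apr 25, skipping weekends) brings us to Friday, April 25, 2025, which is the last day of the notice period.
Adding 48 calendar days to April 25, 2025 gives June 12, 2025, which is the date termination becomes effective.

June 12, 2025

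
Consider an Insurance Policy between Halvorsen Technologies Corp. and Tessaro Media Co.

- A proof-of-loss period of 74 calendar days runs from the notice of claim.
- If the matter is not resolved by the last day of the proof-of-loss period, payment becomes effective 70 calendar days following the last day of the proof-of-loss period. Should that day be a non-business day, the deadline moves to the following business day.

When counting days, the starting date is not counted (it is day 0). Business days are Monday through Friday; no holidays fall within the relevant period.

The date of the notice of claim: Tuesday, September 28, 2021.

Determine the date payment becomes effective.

The last day of the proof-of-loss period: 74 calendar days after September 28, 2021 is December 11, 2021.
Adding 70 calendar days to December 11, 2021 gives February 19, 2022, which is the date payment becomes effective. That falls on a Saturday, so it rolls to the next business day, Monday, February 21, 2022.

February 21, 2022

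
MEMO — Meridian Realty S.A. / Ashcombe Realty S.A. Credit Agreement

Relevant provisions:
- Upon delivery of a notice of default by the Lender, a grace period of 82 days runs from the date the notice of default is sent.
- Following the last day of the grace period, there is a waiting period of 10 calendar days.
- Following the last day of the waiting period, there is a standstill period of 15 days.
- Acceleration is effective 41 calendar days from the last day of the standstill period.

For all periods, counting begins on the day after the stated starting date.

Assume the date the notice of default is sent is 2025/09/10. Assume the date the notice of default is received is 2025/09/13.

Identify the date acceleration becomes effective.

2026/02/05

The last day of the grace period: 82 calendar days after 2025/09/10 is 2025/12/01.
The last day of the waiting period: 10 calendar days after 2025/12/01 is 2025/12/11.
Adding 15 calendar days to 2025/12/11 gives 2025/12/26, which is the last day of the standstill period.
The date acceleration becomes effective: 2025/12/26 + 41 days = 2026/02/05.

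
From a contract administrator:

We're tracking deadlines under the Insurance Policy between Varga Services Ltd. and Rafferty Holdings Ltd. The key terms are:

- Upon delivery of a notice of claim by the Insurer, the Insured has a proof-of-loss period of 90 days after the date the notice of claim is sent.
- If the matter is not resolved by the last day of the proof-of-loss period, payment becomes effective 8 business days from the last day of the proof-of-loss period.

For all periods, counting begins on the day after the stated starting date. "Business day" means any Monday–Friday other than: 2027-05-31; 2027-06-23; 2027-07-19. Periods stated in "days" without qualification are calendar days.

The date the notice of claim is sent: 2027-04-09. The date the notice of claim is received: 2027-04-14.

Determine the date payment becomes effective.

The last day of the proof-of-loss period: 90 calendar days after 2027-04-09 is 2027-07-08.
The date payment becomes effective: 8 business days after Thursday, 2027-07-08, skipping weekends and the listed holiday on Jul 19 — Jul 9, Jul 12, Jul 13, Jul 14, Jul 15, Jul 16, Jul 20, Jul 21 — lands on Wednesday, 2027-07-21.

2027-07-21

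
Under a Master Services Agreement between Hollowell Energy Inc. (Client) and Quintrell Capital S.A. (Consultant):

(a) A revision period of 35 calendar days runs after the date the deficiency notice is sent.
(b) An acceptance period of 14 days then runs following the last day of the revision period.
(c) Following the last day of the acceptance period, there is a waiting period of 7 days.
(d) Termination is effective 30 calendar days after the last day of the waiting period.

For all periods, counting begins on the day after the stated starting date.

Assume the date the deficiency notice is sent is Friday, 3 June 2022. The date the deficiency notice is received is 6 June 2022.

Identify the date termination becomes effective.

28 August 2022

The last day of the revision period: 35 calendar days after 3 June 2022 is 8 July 2022.
The last day of the acceptance period: 14 calendar days after 8 July 2022 is 22 July 2022.
The last day of the waiting period: 7 calendar days after 22 July 2022 is 29 July 2022.
Adding 30 calendar days to 29 July 2022 gives 28 August 2022, which is the date termination becomes effective.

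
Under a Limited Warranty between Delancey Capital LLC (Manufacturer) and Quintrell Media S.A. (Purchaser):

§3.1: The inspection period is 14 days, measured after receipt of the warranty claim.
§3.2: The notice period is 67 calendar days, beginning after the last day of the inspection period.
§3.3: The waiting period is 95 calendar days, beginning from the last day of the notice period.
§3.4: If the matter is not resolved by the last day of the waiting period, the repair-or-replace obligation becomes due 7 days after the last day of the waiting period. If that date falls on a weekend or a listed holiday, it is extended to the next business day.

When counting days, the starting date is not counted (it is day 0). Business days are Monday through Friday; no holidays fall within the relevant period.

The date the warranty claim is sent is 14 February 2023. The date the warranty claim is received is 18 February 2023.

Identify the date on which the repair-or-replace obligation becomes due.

21 August 2023

Adding 14 calendar days to 18 February 2023 gives 4 March 2023, which is the last day of the inspection period.
The last day of the notice period: 4 March 2023 + 67 days = 10 May 2023.
The last day of the waiting period: 10 May 2023 + 95 days = 13 August 2023.
The date on which the repair-or-replace obligation becomes due: 7 calendar days after 13 August 2023 is 20 August 2023. That falls on a Sunday, so it rolls to the next business day, Monday, 21 August 2023.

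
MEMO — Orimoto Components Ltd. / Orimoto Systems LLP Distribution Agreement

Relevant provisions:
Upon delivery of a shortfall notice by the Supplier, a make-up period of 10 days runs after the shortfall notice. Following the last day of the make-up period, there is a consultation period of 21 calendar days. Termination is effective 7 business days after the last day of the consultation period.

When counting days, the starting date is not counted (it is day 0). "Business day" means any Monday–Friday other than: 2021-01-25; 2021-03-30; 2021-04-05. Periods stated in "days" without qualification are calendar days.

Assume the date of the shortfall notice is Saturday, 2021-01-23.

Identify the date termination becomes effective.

2021-03-04

The last day of the make-up period: 10 calendar days after 2021-01-23 is 2021-02-02.
The last day of the consultation period: 21 calendar days after 2021-02-02 is 2021-02-23.
From Tuesday, 2021-02-23, 7 business days (Feb 24, Feb 25, Feb 26, Mar 1, Mar 2, Mar 3, Mar 4, skipping weekends) brings us to Thursday, 2021-03-04, which is the date termination becomes effective.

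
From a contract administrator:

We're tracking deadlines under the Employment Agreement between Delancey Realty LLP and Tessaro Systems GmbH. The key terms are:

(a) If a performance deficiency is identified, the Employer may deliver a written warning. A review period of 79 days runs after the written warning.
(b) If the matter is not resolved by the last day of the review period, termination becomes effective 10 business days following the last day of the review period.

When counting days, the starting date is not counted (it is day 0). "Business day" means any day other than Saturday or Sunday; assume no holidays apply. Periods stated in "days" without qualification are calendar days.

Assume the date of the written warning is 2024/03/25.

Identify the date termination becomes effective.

Adding 79 calendar days to 2024/03/25 gives 2024/06/12, which is the last day of the review period.
The date termination becomes effective: counting 10 business days from Wednesday, 2024/06/12 (Jun 13, Jun 14, Jun 17, Jun 18, Jun 19, Jun 20, Jun 21, Jun 24, Jun 25, Jun 26, skipping weekends) reaches Wednesday, 2024/06/26.

2024/06/26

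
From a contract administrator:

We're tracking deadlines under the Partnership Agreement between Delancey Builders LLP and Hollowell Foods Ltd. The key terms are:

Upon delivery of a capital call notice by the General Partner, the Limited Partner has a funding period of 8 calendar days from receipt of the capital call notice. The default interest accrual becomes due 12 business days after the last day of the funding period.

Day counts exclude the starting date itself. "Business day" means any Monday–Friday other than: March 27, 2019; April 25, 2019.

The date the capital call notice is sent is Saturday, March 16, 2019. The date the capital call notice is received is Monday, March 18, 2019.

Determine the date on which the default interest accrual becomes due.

Adding 8 calendar days to March 18, 2019 gives March 26, 2019, which is the last day of the funding period.
The date on which the default interest accrual becomes due: counting 12 business days from Tuesday, March 26, 2019 (Mar 28, Mar 29, Apr 1, Apr 2, …, Apr 10, Apr 11, Apr 12, skipping weekends and the listed holiday on Mar 27) reaches Friday, April 12, 2019.

April 12, 2019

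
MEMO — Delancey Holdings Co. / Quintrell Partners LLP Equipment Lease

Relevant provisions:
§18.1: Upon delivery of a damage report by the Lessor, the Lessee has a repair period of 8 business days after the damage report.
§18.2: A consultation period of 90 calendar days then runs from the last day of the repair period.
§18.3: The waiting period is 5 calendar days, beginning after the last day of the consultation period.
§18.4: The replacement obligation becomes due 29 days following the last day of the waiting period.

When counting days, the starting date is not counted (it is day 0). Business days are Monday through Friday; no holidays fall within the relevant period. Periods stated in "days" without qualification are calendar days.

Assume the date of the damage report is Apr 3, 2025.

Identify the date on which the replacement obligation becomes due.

The last day of the repair period: counting 8 business days from Thursday, Apr 3, 2025 (Apr 4, Apr 7, Apr 8, Apr 9, Apr 10, Apr 11, Apr 14, Apr 15, skipping weekends) reaches Tuesday, Apr 15, 2025.
The last day of the consultation period: Apr 15, 2025 + 90 days = Jul 14, 2025.
Adding 5 calendar days to Jul 14, 2025 gives Jul 19, 2025, which is the last day of the waiting period.
Adding 29 calendar days to Jul 19, 2025 gives Aug 17, 2025, which is the date on which the replacement obligation becomes due.

Aug 17, 2025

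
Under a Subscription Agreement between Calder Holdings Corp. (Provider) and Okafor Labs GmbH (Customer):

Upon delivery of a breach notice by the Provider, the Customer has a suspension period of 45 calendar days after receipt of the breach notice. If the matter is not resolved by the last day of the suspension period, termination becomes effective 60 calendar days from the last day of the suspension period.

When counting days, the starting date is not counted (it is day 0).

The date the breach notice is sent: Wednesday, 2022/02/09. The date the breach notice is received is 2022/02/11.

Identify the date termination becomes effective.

The last day of the suspension period: 45 calendar days after 2022/02/11 is 2022/03/28.
Adding 60 calendar days to 2022/03/28 gives 2022/05/27, which is the date termination becomes effective.

2022/05/27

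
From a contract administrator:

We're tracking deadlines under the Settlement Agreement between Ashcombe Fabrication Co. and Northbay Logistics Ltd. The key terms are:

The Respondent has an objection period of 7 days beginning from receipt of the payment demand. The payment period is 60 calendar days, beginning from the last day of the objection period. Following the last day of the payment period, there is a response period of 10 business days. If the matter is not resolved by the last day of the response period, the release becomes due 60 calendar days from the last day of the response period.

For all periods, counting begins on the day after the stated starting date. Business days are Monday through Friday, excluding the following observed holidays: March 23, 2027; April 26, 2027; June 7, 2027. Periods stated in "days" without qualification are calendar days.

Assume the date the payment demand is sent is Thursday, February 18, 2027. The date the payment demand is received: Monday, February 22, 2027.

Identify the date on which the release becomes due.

July 13, 2027

Adding 7 calendar days to February 22, 2027 gives March 1, 2027, which is the last day of the objection period.
The last day of the payment period: March 1, 2027 + 60 days = April 30, 2027.
The last day of the response period: counting 10 business days from Friday, April 30, 2027 (May 3, May 4, May 5, May 6, May 7, May 10, May 11, May 12, May 13, May 14, skipping weekends) reaches Friday, May 14, 2027.
The date on which the release becomes due: May 14, 2027 + 60 days = July 13, 2027.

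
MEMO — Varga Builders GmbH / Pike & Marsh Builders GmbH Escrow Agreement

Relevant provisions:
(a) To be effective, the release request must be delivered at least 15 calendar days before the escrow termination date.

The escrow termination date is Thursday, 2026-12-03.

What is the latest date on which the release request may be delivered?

2026-11-18

Counting back 15 calendar days from 2026-12-03 gives 2026-11-18.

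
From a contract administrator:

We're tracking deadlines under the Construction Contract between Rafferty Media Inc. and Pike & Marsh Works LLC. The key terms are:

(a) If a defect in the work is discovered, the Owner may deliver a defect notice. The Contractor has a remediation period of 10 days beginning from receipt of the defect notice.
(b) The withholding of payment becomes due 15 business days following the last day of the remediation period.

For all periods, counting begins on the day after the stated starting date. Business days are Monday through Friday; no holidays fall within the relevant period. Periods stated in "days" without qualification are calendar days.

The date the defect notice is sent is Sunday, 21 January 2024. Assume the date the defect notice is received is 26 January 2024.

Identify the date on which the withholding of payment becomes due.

The last day of the remediation period: 10 calendar days after 26 January 2024 is 5 February 2024.
The date on which the withholding of payment becomes due: counting 15 business days from Monday, 5 February 2024 (Feb 6, Feb 7, Feb 8, Feb 9, …, Feb 22, Feb 23, Feb 26, skipping weekends) reaches Monday, 26 February 2024.

26 February 2024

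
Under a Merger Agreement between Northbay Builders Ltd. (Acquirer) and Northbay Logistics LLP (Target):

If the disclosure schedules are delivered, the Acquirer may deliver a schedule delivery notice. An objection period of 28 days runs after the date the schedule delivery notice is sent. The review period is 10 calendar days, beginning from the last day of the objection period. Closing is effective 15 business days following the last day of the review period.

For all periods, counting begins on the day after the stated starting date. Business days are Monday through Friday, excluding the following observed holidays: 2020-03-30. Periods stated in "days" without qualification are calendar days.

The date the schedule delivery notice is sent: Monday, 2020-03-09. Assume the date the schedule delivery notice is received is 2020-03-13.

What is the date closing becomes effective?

The last day of the objection period: 2020-03-09 + 28 days = 2020-04-06.
Adding 10 calendar days to 2020-04-06 gives 2020-04-16, which is the last day of the review period.
The date closing becomes effective: counting 15 business days from Thursday, 2020-04-16 (Apr 17, Apr 20, Apr 21, Apr 22, …, May 5, May 6, May 7, skipping weekends) reaches Thursday, 2020-05-07.

2020-05-07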